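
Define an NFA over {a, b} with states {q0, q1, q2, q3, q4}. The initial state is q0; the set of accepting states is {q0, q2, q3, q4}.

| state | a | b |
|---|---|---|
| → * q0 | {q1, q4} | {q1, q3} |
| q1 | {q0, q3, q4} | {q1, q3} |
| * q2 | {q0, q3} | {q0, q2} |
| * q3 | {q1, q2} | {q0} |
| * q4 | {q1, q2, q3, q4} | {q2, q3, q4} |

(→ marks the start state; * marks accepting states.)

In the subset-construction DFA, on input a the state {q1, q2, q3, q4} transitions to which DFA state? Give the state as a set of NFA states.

{q0, q1, q2, q3, q4}

δ(q1,a) = {q0, q3, q4}; δ(q2,a) = {q0, q3}; δ(q3,a) = {q1, q2}; δ(q4,a) = {q1, q2, q3, q4}.
Union: {q0, q1, q2, q3, q4}.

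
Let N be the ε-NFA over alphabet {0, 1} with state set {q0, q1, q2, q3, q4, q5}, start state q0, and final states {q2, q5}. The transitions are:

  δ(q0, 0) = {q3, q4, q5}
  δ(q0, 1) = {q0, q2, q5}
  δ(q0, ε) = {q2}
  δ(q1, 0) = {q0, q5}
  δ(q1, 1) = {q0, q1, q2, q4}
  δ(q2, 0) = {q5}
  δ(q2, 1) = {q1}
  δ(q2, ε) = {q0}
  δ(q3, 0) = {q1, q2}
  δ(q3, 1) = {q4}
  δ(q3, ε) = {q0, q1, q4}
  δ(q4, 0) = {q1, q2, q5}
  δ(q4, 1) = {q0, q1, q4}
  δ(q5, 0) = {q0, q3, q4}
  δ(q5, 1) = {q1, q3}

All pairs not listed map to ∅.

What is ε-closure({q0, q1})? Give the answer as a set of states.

{q0, q1, q2}

Begin with {q0, q1}.
q0 →ε {q2}; add q2.
ε-closure = {q0, q1, q2}.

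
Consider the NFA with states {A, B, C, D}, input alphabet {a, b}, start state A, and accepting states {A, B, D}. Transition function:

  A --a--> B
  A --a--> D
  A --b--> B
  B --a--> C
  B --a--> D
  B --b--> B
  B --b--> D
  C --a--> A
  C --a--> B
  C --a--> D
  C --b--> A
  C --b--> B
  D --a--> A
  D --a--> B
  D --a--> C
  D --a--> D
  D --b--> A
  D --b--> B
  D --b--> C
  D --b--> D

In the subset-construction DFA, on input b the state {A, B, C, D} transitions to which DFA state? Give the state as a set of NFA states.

{A, B, C, D}

δ(A,b) = {B}; δ(B,b) = {B, D}; δ(C,b) = {A, B}; δ(D,b) = {A, B, C, D}.
Union: {A, B, C, D}.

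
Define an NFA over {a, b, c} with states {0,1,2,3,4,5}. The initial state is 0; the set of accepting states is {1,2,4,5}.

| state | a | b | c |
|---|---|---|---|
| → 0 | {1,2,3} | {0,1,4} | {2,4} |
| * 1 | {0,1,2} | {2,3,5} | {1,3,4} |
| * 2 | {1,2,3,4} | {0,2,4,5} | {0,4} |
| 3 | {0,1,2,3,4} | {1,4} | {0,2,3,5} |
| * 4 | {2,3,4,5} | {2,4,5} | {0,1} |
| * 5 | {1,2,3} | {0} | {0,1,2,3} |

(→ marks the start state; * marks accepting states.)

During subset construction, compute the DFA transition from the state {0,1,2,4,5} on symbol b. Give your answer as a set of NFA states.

{0,1,2,3,4,5}

δ(0,b) = {0,1,4}; δ(1,b) = {2,3,5}; δ(2,b) = {0,2,4,5}; δ(4,b) = {2,4,5}; δ(5,b) = {0}.
Union: {0,1,2,3,4,5}.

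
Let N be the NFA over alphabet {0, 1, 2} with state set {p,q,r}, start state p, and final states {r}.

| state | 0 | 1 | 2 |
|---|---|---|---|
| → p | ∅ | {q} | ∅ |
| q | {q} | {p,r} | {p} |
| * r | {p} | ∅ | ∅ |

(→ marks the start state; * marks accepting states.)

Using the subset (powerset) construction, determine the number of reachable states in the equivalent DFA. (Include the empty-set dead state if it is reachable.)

4

Start state of the DFA: {p}.
{p} --0--> ∅  [new]
{p} --1--> {q}  [new]
{p} --2--> ∅  [seen]
∅ --0--> ∅  [seen]
∅ --1--> ∅  [seen]
∅ --2--> ∅  [seen]
{q} --0--> {q}  [seen]
{q} --1--> {p,r}  [new]
{q} --2--> {p}  [seen]
{p,r} --0--> {p}  [seen]
{p,r} --1--> {q}  [seen]
{p,r} --2--> ∅  [seen]
Reachable DFA states: {p}, ∅, {q}, {p,r}.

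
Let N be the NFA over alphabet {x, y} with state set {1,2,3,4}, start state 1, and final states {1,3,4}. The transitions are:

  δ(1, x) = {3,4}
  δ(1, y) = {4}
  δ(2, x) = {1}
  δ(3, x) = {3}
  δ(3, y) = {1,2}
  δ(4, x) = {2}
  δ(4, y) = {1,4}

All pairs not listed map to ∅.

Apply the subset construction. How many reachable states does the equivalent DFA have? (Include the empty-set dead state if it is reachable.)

14

Start state of the DFA: {1}.
{1} --x--> {3,4}  [new]
{1} --y--> {4}  [new]
{3,4} --x--> {2,3}  [new]
{3,4} --y--> {1,2,4}  [new]
{4} --x--> {2}  [new]
{4} --y--> {1,4}  [new]
{2,3} --x--> {1,3}  [new]
{2,3} --y--> {1,2}  [new]
{1,2,4} --x--> {1,2,3,4}  [new]
{1,2,4} --y--> {1,4}  [seen]
{2} --x--> {1}  [seen]
{2} --y--> ∅  [new]
{1,4} --x--> {2,3,4}  [new]
{1,4} --y--> {1,4}  [seen]
{1,3} --x--> {3,4}  [seen]
{1,3} --y--> {1,2,4}  [seen]
{1,2} --x--> {1,3,4}  [new]
{1,2} --y--> {4}  [seen]
{1,2,3,4} --x--> {1,2,3,4}  [seen]
{1,2,3,4} --y--> {1,2,4}  [seen]
∅ --x--> ∅  [seen]
∅ --y--> ∅  [seen]
{2,3,4} --x--> {1,2,3}  [new]
{2,3,4} --y--> {1,2,4}  [seen]
{1,3,4} --x--> {2,3,4}  [seen]
{1,3,4} --y--> {1,2,4}  [seen]
{1,2,3} --x--> {1,3,4}  [seen]
{1,2,3} --y--> {1,2,4}  [seen]
Reachable DFA states: {1}, {3,4}, {4}, {2,3}, {1,2,4}, {2}, {1,4}, {1,3}, {1,2}, {1,2,3,4}, ∅, {2,3,4}, {1,3,4}, {1,2,3}.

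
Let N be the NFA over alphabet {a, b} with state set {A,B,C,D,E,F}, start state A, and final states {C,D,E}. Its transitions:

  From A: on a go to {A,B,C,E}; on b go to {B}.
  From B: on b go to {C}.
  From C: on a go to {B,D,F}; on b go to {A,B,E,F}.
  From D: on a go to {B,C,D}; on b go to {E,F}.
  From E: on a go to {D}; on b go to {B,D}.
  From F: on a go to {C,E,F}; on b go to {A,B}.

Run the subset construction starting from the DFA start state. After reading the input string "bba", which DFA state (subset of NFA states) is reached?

Start: {A}.
δ(A,b) = {B}.
Union: {B}.
After b: {B}.
δ(B,b) = {C}.
Union: {C}.
After b: {C}.
δ(C,a) = {B,D,F}.
Union: {B,D,F}.
After a: {B,D,F}.

{B,D,F}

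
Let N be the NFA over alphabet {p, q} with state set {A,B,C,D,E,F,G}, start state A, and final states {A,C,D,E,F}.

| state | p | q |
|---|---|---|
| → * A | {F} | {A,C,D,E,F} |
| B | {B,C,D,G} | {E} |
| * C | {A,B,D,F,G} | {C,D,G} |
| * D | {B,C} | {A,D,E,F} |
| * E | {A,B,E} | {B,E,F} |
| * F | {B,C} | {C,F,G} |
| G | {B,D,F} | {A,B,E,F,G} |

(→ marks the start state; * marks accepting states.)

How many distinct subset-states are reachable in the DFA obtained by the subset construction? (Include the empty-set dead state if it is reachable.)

Start state of the DFA: {A}.
{A} --p--> {F}  [new]
{A} --q--> {A,C,D,E,F}  [new]
{F} --p--> {B,C}  [new]
{F} --q--> {C,F,G}  [new]
{A,C,D,E,F} --p--> {A,B,C,D,E,F,G}  [new]
{A,C,D,E,F} --q--> {A,B,C,D,E,F,G}  [seen]
{B,C} --p--> {A,B,C,D,F,G}  [new]
{B,C} --q--> {C,D,E,G}  [new]
{C,F,G} --p--> {A,B,C,D,F,G}  [seen]
{C,F,G} --q--> {A,B,C,D,E,F,G}  [seen]
{A,B,C,D,E,F,G} --p--> {A,B,C,D,E,F,G}  [seen]
{A,B,C,D,E,F,G} --q--> {A,B,C,D,E,F,G}  [seen]
{A,B,C,D,F,G} --p--> {A,B,C,D,F,G}  [seen]
{A,B,C,D,F,G} --q--> {A,B,C,D,E,F,G}  [seen]
{C,D,E,G} --p--> {A,B,C,D,E,F,G}  [seen]
{C,D,E,G} --q--> {A,B,C,D,E,F,G}  [seen]
Reachable DFA states: {A}, {F}, {A,C,D,E,F}, {B,C}, {C,F,G}, {A,B,C,D,E,F,G}, {A,B,C,D,F,G}, {C,D,E,G}.

8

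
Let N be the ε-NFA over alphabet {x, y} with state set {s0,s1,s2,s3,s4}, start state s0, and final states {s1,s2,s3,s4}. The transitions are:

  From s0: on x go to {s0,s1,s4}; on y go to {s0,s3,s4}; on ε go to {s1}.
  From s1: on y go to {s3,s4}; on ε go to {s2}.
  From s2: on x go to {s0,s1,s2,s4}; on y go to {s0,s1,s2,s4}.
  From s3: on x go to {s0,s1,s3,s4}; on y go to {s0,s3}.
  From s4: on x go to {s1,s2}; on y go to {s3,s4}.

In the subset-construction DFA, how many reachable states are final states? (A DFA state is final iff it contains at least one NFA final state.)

Start state of the DFA: {s0,s1,s2} (ε-closure of the NFA start).
{s0,s1,s2} --x--> {s0,s1,s2,s4}  [new]
{s0,s1,s2} --y--> {s0,s1,s2,s3,s4}  [new]
{s0,s1,s2,s4} --x--> {s0,s1,s2,s4}  [seen]
{s0,s1,s2,s4} --y--> {s0,s1,s2,s3,s4}  [seen]
{s0,s1,s2,s3,s4} --x--> {s0,s1,s2,s3,s4}  [seen]
{s0,s1,s2,s3,s4} --y--> {s0,s1,s2,s3,s4}  [seen]
Reachable DFA states: {s0,s1,s2}, {s0,s1,s2,s4}, {s0,s1,s2,s3,s4}.
Accepting DFA states (contain an NFA accepting state): {s0,s1,s2}, {s0,s1,s2,s4}, {s0,s1,s2,s3,s4}.

3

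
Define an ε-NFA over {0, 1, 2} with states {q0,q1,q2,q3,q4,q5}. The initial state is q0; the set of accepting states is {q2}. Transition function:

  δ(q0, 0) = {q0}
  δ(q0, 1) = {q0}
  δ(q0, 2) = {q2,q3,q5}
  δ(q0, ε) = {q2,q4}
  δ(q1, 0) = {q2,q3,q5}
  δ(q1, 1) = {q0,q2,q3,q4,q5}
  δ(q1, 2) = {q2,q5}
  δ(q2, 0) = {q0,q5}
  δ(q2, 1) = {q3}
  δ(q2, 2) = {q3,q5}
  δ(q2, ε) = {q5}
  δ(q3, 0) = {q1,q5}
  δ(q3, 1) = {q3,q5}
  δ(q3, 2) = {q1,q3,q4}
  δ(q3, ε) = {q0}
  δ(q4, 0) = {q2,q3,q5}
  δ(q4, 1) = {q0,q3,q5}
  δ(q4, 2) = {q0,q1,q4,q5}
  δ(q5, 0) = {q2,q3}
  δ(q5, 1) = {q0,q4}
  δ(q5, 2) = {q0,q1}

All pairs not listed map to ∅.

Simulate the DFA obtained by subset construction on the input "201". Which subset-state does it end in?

{q0,q2,q3,q4,q5}

Start: {q0,q2,q4,q5}.
δ(q0,2) = {q2,q3,q5}; δ(q2,2) = {q3,q5}; δ(q4,2) = {q0,q1,q4,q5}; δ(q5,2) = {q0,q1}.
Union: {q0,q1,q2,q3,q4,q5}.
After 2: {q0,q1,q2,q3,q4,q5}.
δ(q0,0) = {q0}; δ(q1,0) = {q2,q3,q5}; δ(q2,0) = {q0,q5}; δ(q3,0) = {q1,q5}; δ(q4,0) = {q2,q3,q5}; δ(q5,0) = {q2,q3}.
Union: {q0,q1,q2,q3,q5}.
ε-closure gives {q0,q1,q2,q3,q4,q5}.
After 0: {q0,q1,q2,q3,q4,q5}.
δ(q0,1) = {q0}; δ(q1,1) = {q0,q2,q3,q4,q5}; δ(q2,1) = {q3}; δ(q3,1) = {q3,q5}; δ(q4,1) = {q0,q3,q5}; δ(q5,1) = {q0,q4}.
Union: {q0,q2,q3,q4,q5}.
After 1: {q0,q2,q3,q4,q5}.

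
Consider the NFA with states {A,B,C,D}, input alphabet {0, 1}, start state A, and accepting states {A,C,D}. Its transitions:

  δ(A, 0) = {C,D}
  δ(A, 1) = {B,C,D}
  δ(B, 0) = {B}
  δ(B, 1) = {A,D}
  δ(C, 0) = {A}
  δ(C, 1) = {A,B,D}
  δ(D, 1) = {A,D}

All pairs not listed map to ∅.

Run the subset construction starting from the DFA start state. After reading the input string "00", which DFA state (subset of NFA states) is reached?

Start: {A}.
δ(A,0) = {C,D}.
Union: {C,D}.
After 0: {C,D}.
δ(C,0) = {A}; δ(D,0) = ∅.
Union: {A}.
After 0: {A}.

{A}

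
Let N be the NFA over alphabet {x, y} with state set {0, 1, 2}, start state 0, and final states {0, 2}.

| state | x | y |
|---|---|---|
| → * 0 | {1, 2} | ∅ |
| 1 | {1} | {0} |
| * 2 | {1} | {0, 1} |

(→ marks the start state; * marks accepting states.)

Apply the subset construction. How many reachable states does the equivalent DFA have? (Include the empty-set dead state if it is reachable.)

5

Start state of the DFA: {0}.
{0} --x--> {1, 2}  [new]
{0} --y--> ∅  [new]
{1, 2} --x--> {1}  [new]
{1, 2} --y--> {0, 1}  [new]
∅ --x--> ∅  [seen]
∅ --y--> ∅  [seen]
{1} --x--> {1}  [seen]
{1} --y--> {0}  [seen]
{0, 1} --x--> {1, 2}  [seen]
{0, 1} --y--> {0}  [seen]
Reachable DFA states: {0}, {1, 2}, ∅, {1}, {0, 1}.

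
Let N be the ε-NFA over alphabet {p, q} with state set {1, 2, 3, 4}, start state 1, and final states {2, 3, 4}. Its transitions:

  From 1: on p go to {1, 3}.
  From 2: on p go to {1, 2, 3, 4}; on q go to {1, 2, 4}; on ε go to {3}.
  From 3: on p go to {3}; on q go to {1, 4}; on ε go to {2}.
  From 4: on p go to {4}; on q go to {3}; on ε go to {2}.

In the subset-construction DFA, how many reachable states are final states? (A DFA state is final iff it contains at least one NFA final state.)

2

Start state of the DFA: {1} (ε-closure of the NFA start).
{1} --p--> {1, 2, 3}  [new]
{1} --q--> ∅  [new]
{1, 2, 3} --p--> {1, 2, 3, 4}  [new]
{1, 2, 3} --q--> {1, 2, 3, 4}  [seen]
∅ --p--> ∅  [seen]
∅ --q--> ∅  [seen]
{1, 2, 3, 4} --p--> {1, 2, 3, 4}  [seen]
{1, 2, 3, 4} --q--> {1, 2, 3, 4}  [seen]
Reachable DFA states: {1}, {1, 2, 3}, ∅, {1, 2, 3, 4}.
Accepting DFA states (contain an NFA accepting state): {1, 2, 3}, {1, 2, 3, 4}.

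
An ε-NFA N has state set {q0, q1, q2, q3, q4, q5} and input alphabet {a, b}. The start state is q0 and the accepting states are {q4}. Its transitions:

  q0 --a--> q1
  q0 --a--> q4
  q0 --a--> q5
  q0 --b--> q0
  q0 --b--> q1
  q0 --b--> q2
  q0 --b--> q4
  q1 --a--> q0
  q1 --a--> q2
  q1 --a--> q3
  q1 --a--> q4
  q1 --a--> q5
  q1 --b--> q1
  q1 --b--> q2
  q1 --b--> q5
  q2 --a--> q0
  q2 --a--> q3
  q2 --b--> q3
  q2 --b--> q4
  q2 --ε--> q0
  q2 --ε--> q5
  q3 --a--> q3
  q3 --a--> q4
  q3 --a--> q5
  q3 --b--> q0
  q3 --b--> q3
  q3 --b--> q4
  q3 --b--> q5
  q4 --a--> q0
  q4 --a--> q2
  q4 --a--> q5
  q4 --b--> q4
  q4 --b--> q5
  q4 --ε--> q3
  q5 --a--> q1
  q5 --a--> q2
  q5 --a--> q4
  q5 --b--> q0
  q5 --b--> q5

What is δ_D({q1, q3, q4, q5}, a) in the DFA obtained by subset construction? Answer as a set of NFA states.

{q0, q1, q2, q3, q4, q5}

δ(q1,a) = {q0, q2, q3, q4, q5}; δ(q3,a) = {q3, q4, q5}; δ(q4,a) = {q0, q2, q5}; δ(q5,a) = {q1, q2, q4}.
Union: {q0, q1, q2, q3, q4, q5}.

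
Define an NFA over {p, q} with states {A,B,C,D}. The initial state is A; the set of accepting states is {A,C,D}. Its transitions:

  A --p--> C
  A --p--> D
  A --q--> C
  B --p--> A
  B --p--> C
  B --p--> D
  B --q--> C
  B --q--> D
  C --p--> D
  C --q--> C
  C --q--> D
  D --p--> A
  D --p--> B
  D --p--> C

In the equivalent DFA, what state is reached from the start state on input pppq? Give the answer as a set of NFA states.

Start: {A}.
δ(A,p) = {C,D}.
Union: {C,D}.
After p: {C,D}.
δ(C,p) = {D}; δ(D,p) = {A,B,C}.
Union: {A,B,C,D}.
After p: {A,B,C,D}.
δ(A,p) = {C,D}; δ(B,p) = {A,C,D}; δ(C,p) = {D}; δ(D,p) = {A,B,C}.
Union: {A,B,C,D}.
After p: {A,B,C,D}.
δ(A,q) = {C}; δ(B,q) = {C,D}; δ(C,q) = {C,D}; δ(D,q) = ∅.
Union: {C,D}.
After q: {C,D}.

{C,D}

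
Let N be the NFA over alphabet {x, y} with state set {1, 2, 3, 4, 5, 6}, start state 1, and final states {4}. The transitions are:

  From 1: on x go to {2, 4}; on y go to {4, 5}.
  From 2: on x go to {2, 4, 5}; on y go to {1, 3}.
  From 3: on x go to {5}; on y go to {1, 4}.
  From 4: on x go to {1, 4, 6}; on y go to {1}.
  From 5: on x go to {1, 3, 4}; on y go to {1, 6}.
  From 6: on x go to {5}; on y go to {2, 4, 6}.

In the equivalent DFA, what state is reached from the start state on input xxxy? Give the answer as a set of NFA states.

{1, 2, 3, 4, 5, 6}

Start: {1}.
δ(1,x) = {2, 4}.
Union: {2, 4}.
After x: {2, 4}.
δ(2,x) = {2, 4, 5}; δ(4,x) = {1, 4, 6}.
Union: {1, 2, 4, 5, 6}.
After x: {1, 2, 4, 5, 6}.
δ(1,x) = {2, 4}; δ(2,x) = {2, 4, 5}; δ(4,x) = {1, 4, 6}; δ(5,x) = {1, 3, 4}; δ(6,x) = {5}.
Union: {1, 2, 3, 4, 5, 6}.
After x: {1, 2, 3, 4, 5, 6}.
δ(1,y) = {4, 5}; δ(2,y) = {1, 3}; δ(3,y) = {1, 4}; δ(4,y) = {1}; δ(5,y) = {1, 6}; δ(6,y) = {2, 4, 6}.
Union: {1, 2, 3, 4, 5, 6}.
After y: {1, 2, 3, 4, 5, 6}.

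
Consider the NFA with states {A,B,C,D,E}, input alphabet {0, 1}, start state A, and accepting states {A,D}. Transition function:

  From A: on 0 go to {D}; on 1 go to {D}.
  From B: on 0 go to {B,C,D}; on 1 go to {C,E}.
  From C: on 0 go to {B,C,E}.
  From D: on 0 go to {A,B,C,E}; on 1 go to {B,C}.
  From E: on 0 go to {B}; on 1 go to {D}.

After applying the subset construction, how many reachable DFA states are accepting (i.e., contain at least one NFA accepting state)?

Start state of the DFA: {A}.
{A} --0--> {D}  [new]
{A} --1--> {D}  [seen]
{D} --0--> {A,B,C,E}  [new]
{D} --1--> {B,C}  [new]
{A,B,C,E} --0--> {B,C,D,E}  [new]
{A,B,C,E} --1--> {C,D,E}  [new]
{B,C} --0--> {B,C,D,E}  [seen]
{B,C} --1--> {C,E}  [new]
{B,C,D,E} --0--> {A,B,C,D,E}  [new]
{B,C,D,E} --1--> {B,C,D,E}  [seen]
{C,D,E} --0--> {A,B,C,E}  [seen]
{C,D,E} --1--> {B,C,D}  [new]
{C,E} --0--> {B,C,E}  [new]
{C,E} --1--> {D}  [seen]
{A,B,C,D,E} --0--> {A,B,C,D,E}  [seen]
{A,B,C,D,E} --1--> {B,C,D,E}  [seen]
{B,C,D} --0--> {A,B,C,D,E}  [seen]
{B,C,D} --1--> {B,C,E}  [seen]
{B,C,E} --0--> {B,C,D,E}  [seen]
{B,C,E} --1--> {C,D,E}  [seen]
Reachable DFA states: {A}, {D}, {A,B,C,E}, {B,C}, {B,C,D,E}, {C,D,E}, {C,E}, {A,B,C,D,E}, {B,C,D}, {B,C,E}.
Accepting DFA states (contain an NFA accepting state): {A}, {D}, {A,B,C,E}, {B,C,D,E}, {C,D,E}, {A,B,C,D,E}, {B,C,D}.

7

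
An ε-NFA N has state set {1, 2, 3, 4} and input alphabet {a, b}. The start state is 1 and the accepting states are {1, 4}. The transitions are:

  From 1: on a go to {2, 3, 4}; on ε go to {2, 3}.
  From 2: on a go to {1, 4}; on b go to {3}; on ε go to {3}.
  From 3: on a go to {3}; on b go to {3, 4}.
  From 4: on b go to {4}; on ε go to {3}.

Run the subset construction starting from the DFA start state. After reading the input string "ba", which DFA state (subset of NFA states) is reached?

Start: {1, 2, 3}.
δ(1,b) = ∅; δ(2,b) = {3}; δ(3,b) = {3, 4}.
Union: {3, 4}.
After b: {3, 4}.
δ(3,a) = {3}; δ(4,a) = ∅.
Union: {3}.
After a: {3}.

{3}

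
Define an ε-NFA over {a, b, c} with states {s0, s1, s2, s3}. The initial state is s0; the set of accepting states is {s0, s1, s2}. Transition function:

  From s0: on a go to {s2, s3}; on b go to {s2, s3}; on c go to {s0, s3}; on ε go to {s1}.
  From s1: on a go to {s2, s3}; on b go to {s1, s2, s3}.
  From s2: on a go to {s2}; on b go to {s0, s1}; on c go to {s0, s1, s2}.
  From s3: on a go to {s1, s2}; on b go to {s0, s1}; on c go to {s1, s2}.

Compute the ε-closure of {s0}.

{s0, s1}

Begin with {s0}.
s0 →ε {s1}; add s1.
ε-closure = {s0, s1}.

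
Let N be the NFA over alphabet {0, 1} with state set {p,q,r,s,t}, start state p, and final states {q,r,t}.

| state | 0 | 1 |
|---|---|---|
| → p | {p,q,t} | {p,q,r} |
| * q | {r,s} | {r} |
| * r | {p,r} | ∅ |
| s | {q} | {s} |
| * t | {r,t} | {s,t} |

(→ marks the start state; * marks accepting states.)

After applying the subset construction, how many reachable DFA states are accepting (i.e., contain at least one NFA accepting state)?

3

Start state of the DFA: {p}.
{p} --0--> {p,q,t}  [new]
{p} --1--> {p,q,r}  [new]
{p,q,t} --0--> {p,q,r,s,t}  [new]
{p,q,t} --1--> {p,q,r,s,t}  [seen]
{p,q,r} --0--> {p,q,r,s,t}  [seen]
{p,q,r} --1--> {p,q,r}  [seen]
{p,q,r,s,t} --0--> {p,q,r,s,t}  [seen]
{p,q,r,s,t} --1--> {p,q,r,s,t}  [seen]
Reachable DFA states: {p}, {p,q,t}, {p,q,r}, {p,q,r,s,t}.
Accepting DFA states (contain an NFA accepting state): {p,q,t}, {p,q,r}, {p,q,r,s,t}.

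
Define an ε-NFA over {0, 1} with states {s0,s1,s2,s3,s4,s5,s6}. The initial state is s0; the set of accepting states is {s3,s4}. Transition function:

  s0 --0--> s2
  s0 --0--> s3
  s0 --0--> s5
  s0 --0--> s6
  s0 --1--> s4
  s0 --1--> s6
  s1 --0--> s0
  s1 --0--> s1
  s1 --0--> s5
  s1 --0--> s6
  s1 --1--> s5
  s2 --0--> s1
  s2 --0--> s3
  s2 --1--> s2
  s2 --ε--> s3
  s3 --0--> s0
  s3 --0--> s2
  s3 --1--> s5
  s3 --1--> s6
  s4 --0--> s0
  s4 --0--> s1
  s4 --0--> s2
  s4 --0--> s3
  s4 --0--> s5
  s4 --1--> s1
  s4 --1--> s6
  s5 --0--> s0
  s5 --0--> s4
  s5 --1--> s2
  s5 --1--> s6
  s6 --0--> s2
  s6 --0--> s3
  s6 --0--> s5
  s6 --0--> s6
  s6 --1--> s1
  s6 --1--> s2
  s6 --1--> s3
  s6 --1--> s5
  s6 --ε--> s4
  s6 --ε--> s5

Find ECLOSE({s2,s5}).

{s2,s3,s5}

Begin with {s2,s5}.
s2 →ε {s3}; add s3.
ε-closure = {s2,s3,s5}.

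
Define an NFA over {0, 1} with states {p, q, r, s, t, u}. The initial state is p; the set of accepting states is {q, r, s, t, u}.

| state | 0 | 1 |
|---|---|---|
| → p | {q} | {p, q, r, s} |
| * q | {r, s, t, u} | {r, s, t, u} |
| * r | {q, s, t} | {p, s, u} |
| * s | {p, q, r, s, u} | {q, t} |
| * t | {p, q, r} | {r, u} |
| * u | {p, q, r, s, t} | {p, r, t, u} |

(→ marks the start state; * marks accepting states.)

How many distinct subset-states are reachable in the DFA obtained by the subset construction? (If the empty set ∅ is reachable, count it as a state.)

Start state of the DFA: {p}.
{p} --0--> {q}  [new]
{p} --1--> {p, q, r, s}  [new]
{q} --0--> {r, s, t, u}  [new]
{q} --1--> {r, s, t, u}  [seen]
{p, q, r, s} --0--> {p, q, r, s, t, u}  [new]
{p, q, r, s} --1--> {p, q, r, s, t, u}  [seen]
{r, s, t, u} --0--> {p, q, r, s, t, u}  [seen]
{r, s, t, u} --1--> {p, q, r, s, t, u}  [seen]
{p, q, r, s, t, u} --0--> {p, q, r, s, t, u}  [seen]
{p, q, r, s, t, u} --1--> {p, q, r, s, t, u}  [seen]
Reachable DFA states: {p}, {q}, {p, q, r, s}, {r, s, t, u}, {p, q, r, s, t, u}.

5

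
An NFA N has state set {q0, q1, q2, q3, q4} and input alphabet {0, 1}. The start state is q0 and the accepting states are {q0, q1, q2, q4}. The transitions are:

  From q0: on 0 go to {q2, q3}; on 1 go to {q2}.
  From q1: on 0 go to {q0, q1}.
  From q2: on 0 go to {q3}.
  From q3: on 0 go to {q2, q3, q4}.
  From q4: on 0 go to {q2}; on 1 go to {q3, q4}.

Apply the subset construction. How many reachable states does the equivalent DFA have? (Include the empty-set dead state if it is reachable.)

7

Start state of the DFA: {q0}.
{q0} --0--> {q2, q3}  [new]
{q0} --1--> {q2}  [new]
{q2, q3} --0--> {q2, q3, q4}  [new]
{q2, q3} --1--> ∅  [new]
{q2} --0--> {q3}  [new]
{q2} --1--> ∅  [seen]
{q2, q3, q4} --0--> {q2, q3, q4}  [seen]
{q2, q3, q4} --1--> {q3, q4}  [new]
∅ --0--> ∅  [seen]
∅ --1--> ∅  [seen]
{q3} --0--> {q2, q3, q4}  [seen]
{q3} --1--> ∅  [seen]
{q3, q4} --0--> {q2, q3, q4}  [seen]
{q3, q4} --1--> {q3, q4}  [seen]
Reachable DFA states: {q0}, {q2, q3}, {q2}, {q2, q3, q4}, ∅, {q3}, {q3, q4}.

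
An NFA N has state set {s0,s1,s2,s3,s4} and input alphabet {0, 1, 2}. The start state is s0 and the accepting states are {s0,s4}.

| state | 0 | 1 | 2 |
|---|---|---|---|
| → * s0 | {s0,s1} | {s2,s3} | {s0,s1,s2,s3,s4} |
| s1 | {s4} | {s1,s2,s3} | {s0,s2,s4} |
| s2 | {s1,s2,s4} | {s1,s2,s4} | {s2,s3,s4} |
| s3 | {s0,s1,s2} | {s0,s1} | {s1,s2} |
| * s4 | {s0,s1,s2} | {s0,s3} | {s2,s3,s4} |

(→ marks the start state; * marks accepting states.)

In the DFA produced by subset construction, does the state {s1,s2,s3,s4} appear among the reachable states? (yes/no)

Start state of the DFA: {s0}.
{s0} --0--> {s0,s1}  [new]
{s0} --1--> {s2,s3}  [new]
{s0} --2--> {s0,s1,s2,s3,s4}  [new]
{s0,s1} --0--> {s0,s1,s4}  [new]
{s0,s1} --1--> {s1,s2,s3}  [new]
{s0,s1} --2--> {s0,s1,s2,s3,s4}  [seen]
{s2,s3} --0--> {s0,s1,s2,s4}  [new]
{s2,s3} --1--> {s0,s1,s2,s4}  [seen]
{s2,s3} --2--> {s1,s2,s3,s4}  [new]
{s0,s1,s2,s3,s4} --0--> {s0,s1,s2,s4}  [seen]
{s0,s1,s2,s3,s4} --1--> {s0,s1,s2,s3,s4}  [seen]
{s0,s1,s2,s3,s4} --2--> {s0,s1,s2,s3,s4}  [seen]
{s0,s1,s4} --0--> {s0,s1,s2,s4}  [seen]
{s0,s1,s4} --1--> {s0,s1,s2,s3}  [new]
{s0,s1,s4} --2--> {s0,s1,s2,s3,s4}  [seen]
{s1,s2,s3} --0--> {s0,s1,s2,s4}  [seen]
{s1,s2,s3} --1--> {s0,s1,s2,s3,s4}  [seen]
{s1,s2,s3} --2--> {s0,s1,s2,s3,s4}  [seen]
{s0,s1,s2,s4} --0--> {s0,s1,s2,s4}  [seen]
{s0,s1,s2,s4} --1--> {s0,s1,s2,s3,s4}  [seen]
{s0,s1,s2,s4} --2--> {s0,s1,s2,s3,s4}  [seen]
{s1,s2,s3,s4} --0--> {s0,s1,s2,s4}  [seen]
{s1,s2,s3,s4} --1--> {s0,s1,s2,s3,s4}  [seen]
{s1,s2,s3,s4} --2--> {s0,s1,s2,s3,s4}  [seen]
{s0,s1,s2,s3} --0--> {s0,s1,s2,s4}  [seen]
{s0,s1,s2,s3} --1--> {s0,s1,s2,s3,s4}  [seen]
{s0,s1,s2,s3} --2--> {s0,s1,s2,s3,s4}  [seen]
Reachable DFA states: {s0}, {s0,s1}, {s2,s3}, {s0,s1,s2,s3,s4}, {s0,s1,s4}, {s1,s2,s3}, {s0,s1,s2,s4}, {s1,s2,s3,s4}, {s0,s1,s2,s3}.
{s1,s2,s3,s4} is among them.

yes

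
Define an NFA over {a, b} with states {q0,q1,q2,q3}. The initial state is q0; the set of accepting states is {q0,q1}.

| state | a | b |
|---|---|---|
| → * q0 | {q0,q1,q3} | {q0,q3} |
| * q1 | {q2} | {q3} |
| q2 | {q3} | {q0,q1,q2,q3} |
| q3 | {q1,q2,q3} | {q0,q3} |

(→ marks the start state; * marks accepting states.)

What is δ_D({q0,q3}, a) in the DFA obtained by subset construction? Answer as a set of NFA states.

{q0,q1,q2,q3}

δ(q0,a) = {q0,q1,q3}; δ(q3,a) = {q1,q2,q3}.
Union: {q0,q1,q2,q3}.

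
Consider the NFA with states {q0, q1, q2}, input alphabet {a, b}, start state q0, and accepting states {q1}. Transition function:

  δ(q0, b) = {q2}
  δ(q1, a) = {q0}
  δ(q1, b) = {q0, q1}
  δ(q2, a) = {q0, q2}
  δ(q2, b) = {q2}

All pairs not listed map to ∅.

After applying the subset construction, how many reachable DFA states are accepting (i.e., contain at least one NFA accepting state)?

Start state of the DFA: {q0}.
{q0} --a--> ∅  [new]
{q0} --b--> {q2}  [new]
∅ --a--> ∅  [seen]
∅ --b--> ∅  [seen]
{q2} --a--> {q0, q2}  [new]
{q2} --b--> {q2}  [seen]
{q0, q2} --a--> {q0, q2}  [seen]
{q0, q2} --b--> {q2}  [seen]
Reachable DFA states: {q0}, ∅, {q2}, {q0, q2}.
Accepting DFA states (contain an NFA accepting state): none.

0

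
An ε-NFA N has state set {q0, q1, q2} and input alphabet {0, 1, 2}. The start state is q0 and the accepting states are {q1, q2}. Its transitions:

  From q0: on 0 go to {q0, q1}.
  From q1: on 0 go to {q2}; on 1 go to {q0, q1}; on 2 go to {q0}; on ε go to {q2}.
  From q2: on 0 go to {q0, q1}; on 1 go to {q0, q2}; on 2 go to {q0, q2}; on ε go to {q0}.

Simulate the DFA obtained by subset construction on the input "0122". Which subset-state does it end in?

{q0, q2}

Start: {q0}.
δ(q0,0) = {q0, q1}.
Union: {q0, q1}.
ε-closure gives {q0, q1, q2}.
After 0: {q0, q1, q2}.
δ(q0,1) = ∅; δ(q1,1) = {q0, q1}; δ(q2,1) = {q0, q2}.
Union: {q0, q1, q2}.
After 1: {q0, q1, q2}.
δ(q0,2) = ∅; δ(q1,2) = {q0}; δ(q2,2) = {q0, q2}.
Union: {q0, q2}.
After 2: {q0, q2}.
δ(q0,2) = ∅; δ(q2,2) = {q0, q2}.
Union: {q0, q2}.
After 2: {q0, q2}.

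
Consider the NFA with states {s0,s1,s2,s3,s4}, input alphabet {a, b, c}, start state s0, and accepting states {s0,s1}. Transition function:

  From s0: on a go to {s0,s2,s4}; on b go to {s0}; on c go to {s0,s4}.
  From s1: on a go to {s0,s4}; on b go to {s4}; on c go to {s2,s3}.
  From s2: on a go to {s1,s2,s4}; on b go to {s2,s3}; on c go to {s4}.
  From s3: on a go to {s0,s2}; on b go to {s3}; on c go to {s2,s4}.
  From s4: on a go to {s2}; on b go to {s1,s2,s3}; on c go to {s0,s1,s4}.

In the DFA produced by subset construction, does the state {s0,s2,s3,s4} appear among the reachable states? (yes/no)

yes

Start state of the DFA: {s0}.
{s0} --a--> {s0,s2,s4}  [new]
{s0} --b--> {s0}  [seen]
{s0} --c--> {s0,s4}  [new]
{s0,s2,s4} --a--> {s0,s1,s2,s4}  [new]
{s0,s2,s4} --b--> {s0,s1,s2,s3}  [new]
{s0,s2,s4} --c--> {s0,s1,s4}  [new]
{s0,s4} --a--> {s0,s2,s4}  [seen]
{s0,s4} --b--> {s0,s1,s2,s3}  [seen]
{s0,s4} --c--> {s0,s1,s4}  [seen]
{s0,s1,s2,s4} --a--> {s0,s1,s2,s4}  [seen]
{s0,s1,s2,s4} --b--> {s0,s1,s2,s3,s4}  [new]
{s0,s1,s2,s4} --c--> {s0,s1,s2,s3,s4}  [seen]
{s0,s1,s2,s3} --a--> {s0,s1,s2,s4}  [seen]
{s0,s1,s2,s3} --b--> {s0,s2,s3,s4}  [new]
{s0,s1,s2,s3} --c--> {s0,s2,s3,s4}  [seen]
{s0,s1,s4} --a--> {s0,s2,s4}  [seen]
{s0,s1,s4} --b--> {s0,s1,s2,s3,s4}  [seen]
{s0,s1,s4} --c--> {s0,s1,s2,s3,s4}  [seen]
{s0,s1,s2,s3,s4} --a--> {s0,s1,s2,s4}  [seen]
{s0,s1,s2,s3,s4} --b--> {s0,s1,s2,s3,s4}  [seen]
{s0,s1,s2,s3,s4} --c--> {s0,s1,s2,s3,s4}  [seen]
{s0,s2,s3,s4} --a--> {s0,s1,s2,s4}  [seen]
{s0,s2,s3,s4} --b--> {s0,s1,s2,s3}  [seen]
{s0,s2,s3,s4} --c--> {s0,s1,s2,s4}  [seen]
Reachable DFA states: {s0}, {s0,s2,s4}, {s0,s4}, {s0,s1,s2,s4}, {s0,s1,s2,s3}, {s0,s1,s4}, {s0,s1,s2,s3,s4}, {s0,s2,s3,s4}.
{s0,s2,s3,s4} is among them.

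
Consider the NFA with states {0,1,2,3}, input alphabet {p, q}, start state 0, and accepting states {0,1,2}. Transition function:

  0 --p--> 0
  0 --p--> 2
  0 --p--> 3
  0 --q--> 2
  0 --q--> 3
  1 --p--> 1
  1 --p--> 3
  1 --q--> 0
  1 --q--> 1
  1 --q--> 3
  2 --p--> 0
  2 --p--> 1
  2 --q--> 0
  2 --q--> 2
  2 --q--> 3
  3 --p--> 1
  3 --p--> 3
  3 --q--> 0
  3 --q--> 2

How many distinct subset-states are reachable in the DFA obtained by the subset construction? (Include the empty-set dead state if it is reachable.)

5

Start state of the DFA: {0}.
{0} --p--> {0,2,3}  [new]
{0} --q--> {2,3}  [new]
{0,2,3} --p--> {0,1,2,3}  [new]
{0,2,3} --q--> {0,2,3}  [seen]
{2,3} --p--> {0,1,3}  [new]
{2,3} --q--> {0,2,3}  [seen]
{0,1,2,3} --p--> {0,1,2,3}  [seen]
{0,1,2,3} --q--> {0,1,2,3}  [seen]
{0,1,3} --p--> {0,1,2,3}  [seen]
{0,1,3} --q--> {0,1,2,3}  [seen]
Reachable DFA states: {0}, {0,2,3}, {2,3}, {0,1,2,3}, {0,1,3}.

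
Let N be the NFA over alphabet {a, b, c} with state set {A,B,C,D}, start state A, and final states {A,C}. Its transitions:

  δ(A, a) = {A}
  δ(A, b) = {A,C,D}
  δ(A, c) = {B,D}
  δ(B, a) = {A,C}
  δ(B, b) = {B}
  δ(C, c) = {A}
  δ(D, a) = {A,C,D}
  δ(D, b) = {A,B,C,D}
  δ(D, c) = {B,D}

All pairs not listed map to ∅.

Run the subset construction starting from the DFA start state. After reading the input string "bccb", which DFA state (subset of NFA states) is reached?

Start: {A}.
δ(A,b) = {A,C,D}.
Union: {A,C,D}.
After b: {A,C,D}.
δ(A,c) = {B,D}; δ(C,c) = {A}; δ(D,c) = {B,D}.
Union: {A,B,D}.
After c: {A,B,D}.
δ(A,c) = {B,D}; δ(B,c) = ∅; δ(D,c) = {B,D}.
Union: {B,D}.
After c: {B,D}.
δ(B,b) = {B}; δ(D,b) = {A,B,C,D}.
Union: {A,B,C,D}.
After b: {A,B,C,D}.

{A,B,C,D}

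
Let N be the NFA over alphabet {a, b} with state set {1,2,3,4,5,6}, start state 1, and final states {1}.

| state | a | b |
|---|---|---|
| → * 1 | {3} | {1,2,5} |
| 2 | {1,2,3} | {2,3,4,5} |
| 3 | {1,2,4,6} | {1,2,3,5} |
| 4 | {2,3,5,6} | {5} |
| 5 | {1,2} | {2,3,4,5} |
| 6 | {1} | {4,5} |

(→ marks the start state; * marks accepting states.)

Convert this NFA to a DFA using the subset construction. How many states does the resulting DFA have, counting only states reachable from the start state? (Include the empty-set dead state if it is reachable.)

10

Start state of the DFA: {1}.
{1} --a--> {3}  [new]
{1} --b--> {1,2,5}  [new]
{3} --a--> {1,2,4,6}  [new]
{3} --b--> {1,2,3,5}  [new]
{1,2,5} --a--> {1,2,3}  [new]
{1,2,5} --b--> {1,2,3,4,5}  [new]
{1,2,4,6} --a--> {1,2,3,5,6}  [new]
{1,2,4,6} --b--> {1,2,3,4,5}  [seen]
{1,2,3,5} --a--> {1,2,3,4,6}  [new]
{1,2,3,5} --b--> {1,2,3,4,5}  [seen]
{1,2,3} --a--> {1,2,3,4,6}  [seen]
{1,2,3} --b--> {1,2,3,4,5}  [seen]
{1,2,3,4,5} --a--> {1,2,3,4,5,6}  [new]
{1,2,3,4,5} --b--> {1,2,3,4,5}  [seen]
{1,2,3,5,6} --a--> {1,2,3,4,6}  [seen]
{1,2,3,5,6} --b--> {1,2,3,4,5}  [seen]
{1,2,3,4,6} --a--> {1,2,3,4,5,6}  [seen]
{1,2,3,4,6} --b--> {1,2,3,4,5}  [seen]
{1,2,3,4,5,6} --a--> {1,2,3,4,5,6}  [seen]
{1,2,3,4,5,6} --b--> {1,2,3,4,5}  [seen]
Reachable DFA states: {1}, {3}, {1,2,5}, {1,2,4,6}, {1,2,3,5}, {1,2,3}, {1,2,3,4,5}, {1,2,3,5,6}, {1,2,3,4,6}, {1,2,3,4,5,6}.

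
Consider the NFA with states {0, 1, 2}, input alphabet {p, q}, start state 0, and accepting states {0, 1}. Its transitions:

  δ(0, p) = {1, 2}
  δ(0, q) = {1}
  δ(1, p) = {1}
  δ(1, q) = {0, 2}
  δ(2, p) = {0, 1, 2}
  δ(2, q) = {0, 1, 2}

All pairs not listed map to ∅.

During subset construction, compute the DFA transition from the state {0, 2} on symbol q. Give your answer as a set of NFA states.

δ(0,q) = {1}; δ(2,q) = {0, 1, 2}.
Union: {0, 1, 2}.

{0, 1, 2}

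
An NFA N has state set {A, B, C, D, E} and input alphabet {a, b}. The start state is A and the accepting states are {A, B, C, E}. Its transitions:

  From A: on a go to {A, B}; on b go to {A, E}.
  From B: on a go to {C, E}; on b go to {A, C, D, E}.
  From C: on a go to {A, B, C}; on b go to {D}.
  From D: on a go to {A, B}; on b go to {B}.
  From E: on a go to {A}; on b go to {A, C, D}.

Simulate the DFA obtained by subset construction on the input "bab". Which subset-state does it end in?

Start: {A}.
δ(A,b) = {A, E}.
Union: {A, E}.
After b: {A, E}.
δ(A,a) = {A, B}; δ(E,a) = {A}.
Union: {A, B}.
After a: {A, B}.
δ(A,b) = {A, E}; δ(B,b) = {A, C, D, E}.
Union: {A, C, D, E}.
After b: {A, C, D, E}.

{A, C, D, E}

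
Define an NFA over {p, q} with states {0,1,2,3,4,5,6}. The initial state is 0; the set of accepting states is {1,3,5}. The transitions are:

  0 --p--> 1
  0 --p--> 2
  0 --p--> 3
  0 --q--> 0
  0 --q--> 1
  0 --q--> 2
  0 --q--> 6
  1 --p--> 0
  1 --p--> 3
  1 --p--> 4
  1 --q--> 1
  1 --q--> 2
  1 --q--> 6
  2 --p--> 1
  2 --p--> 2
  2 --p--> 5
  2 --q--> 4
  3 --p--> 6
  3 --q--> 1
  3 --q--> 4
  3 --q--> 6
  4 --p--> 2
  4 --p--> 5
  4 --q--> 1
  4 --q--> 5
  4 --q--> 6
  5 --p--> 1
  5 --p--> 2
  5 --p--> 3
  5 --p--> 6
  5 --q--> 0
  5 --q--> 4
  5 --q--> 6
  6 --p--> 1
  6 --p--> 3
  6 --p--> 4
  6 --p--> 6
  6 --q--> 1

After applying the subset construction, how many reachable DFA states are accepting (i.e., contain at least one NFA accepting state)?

Start state of the DFA: {0}.
{0} --p--> {1,2,3}  [new]
{0} --q--> {0,1,2,6}  [new]
{1,2,3} --p--> {0,1,2,3,4,5,6}  [new]
{1,2,3} --q--> {1,2,4,6}  [new]
{0,1,2,6} --p--> {0,1,2,3,4,5,6}  [seen]
{0,1,2,6} --q--> {0,1,2,4,6}  [new]
{0,1,2,3,4,5,6} --p--> {0,1,2,3,4,5,6}  [seen]
{0,1,2,3,4,5,6} --q--> {0,1,2,4,5,6}  [new]
{1,2,4,6} --p--> {0,1,2,3,4,5,6}  [seen]
{1,2,4,6} --q--> {1,2,4,5,6}  [new]
{0,1,2,4,6} --p--> {0,1,2,3,4,5,6}  [seen]
{0,1,2,4,6} --q--> {0,1,2,4,5,6}  [seen]
{0,1,2,4,5,6} --p--> {0,1,2,3,4,5,6}  [seen]
{0,1,2,4,5,6} --q--> {0,1,2,4,5,6}  [seen]
{1,2,4,5,6} --p--> {0,1,2,3,4,5,6}  [seen]
{1,2,4,5,6} --q--> {0,1,2,4,5,6}  [seen]
Reachable DFA states: {0}, {1,2,3}, {0,1,2,6}, {0,1,2,3,4,5,6}, {1,2,4,6}, {0,1,2,4,6}, {0,1,2,4,5,6}, {1,2,4,5,6}.
Accepting DFA states (contain an NFA accepting state): {1,2,3}, {0,1,2,6}, {0,1,2,3,4,5,6}, {1,2,4,6}, {0,1,2,4,6}, {0,1,2,4,5,6}, {1,2,4,5,6}.

7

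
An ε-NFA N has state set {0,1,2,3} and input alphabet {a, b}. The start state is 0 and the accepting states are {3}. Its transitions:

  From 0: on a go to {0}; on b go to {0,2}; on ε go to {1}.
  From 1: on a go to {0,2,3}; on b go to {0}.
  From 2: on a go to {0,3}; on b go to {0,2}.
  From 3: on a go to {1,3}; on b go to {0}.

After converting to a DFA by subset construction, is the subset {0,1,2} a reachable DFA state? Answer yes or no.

yes

Start state of the DFA: {0,1} (ε-closure of the NFA start).
{0,1} --a--> {0,1,2,3}  [new]
{0,1} --b--> {0,1,2}  [new]
{0,1,2,3} --a--> {0,1,2,3}  [seen]
{0,1,2,3} --b--> {0,1,2}  [seen]
{0,1,2} --a--> {0,1,2,3}  [seen]
{0,1,2} --b--> {0,1,2}  [seen]
Reachable DFA states: {0,1}, {0,1,2,3}, {0,1,2}.
{0,1,2} is among them.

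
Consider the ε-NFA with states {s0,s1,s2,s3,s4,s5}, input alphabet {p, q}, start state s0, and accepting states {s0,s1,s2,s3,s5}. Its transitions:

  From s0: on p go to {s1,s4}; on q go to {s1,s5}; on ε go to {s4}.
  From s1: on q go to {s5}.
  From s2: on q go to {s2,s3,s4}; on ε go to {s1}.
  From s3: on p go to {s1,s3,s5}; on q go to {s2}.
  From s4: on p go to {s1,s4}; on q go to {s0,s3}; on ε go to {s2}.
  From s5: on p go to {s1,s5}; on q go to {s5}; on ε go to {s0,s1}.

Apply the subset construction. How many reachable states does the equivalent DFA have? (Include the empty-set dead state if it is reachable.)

3

Start state of the DFA: {s0,s1,s2,s4} (ε-closure of the NFA start).
{s0,s1,s2,s4} --p--> {s1,s2,s4}  [new]
{s0,s1,s2,s4} --q--> {s0,s1,s2,s3,s4,s5}  [new]
{s1,s2,s4} --p--> {s1,s2,s4}  [seen]
{s1,s2,s4} --q--> {s0,s1,s2,s3,s4,s5}  [seen]
{s0,s1,s2,s3,s4,s5} --p--> {s0,s1,s2,s3,s4,s5}  [seen]
{s0,s1,s2,s3,s4,s5} --q--> {s0,s1,s2,s3,s4,s5}  [seen]
Reachable DFA states: {s0,s1,s2,s4}, {s1,s2,s4}, {s0,s1,s2,s3,s4,s5}.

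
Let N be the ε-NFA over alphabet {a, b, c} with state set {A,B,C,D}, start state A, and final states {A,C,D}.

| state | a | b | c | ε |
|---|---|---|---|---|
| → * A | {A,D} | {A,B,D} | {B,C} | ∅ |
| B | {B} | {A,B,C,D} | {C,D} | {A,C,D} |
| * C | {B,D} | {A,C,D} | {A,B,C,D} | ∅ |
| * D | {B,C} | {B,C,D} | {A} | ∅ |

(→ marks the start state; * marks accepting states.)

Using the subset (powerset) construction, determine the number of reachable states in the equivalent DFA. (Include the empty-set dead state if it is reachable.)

3

Start state of the DFA: {A} (ε-closure of the NFA start).
{A} --a--> {A,D}  [new]
{A} --b--> {A,B,C,D}  [new]
{A} --c--> {A,B,C,D}  [seen]
{A,D} --a--> {A,B,C,D}  [seen]
{A,D} --b--> {A,B,C,D}  [seen]
{A,D} --c--> {A,B,C,D}  [seen]
{A,B,C,D} --a--> {A,B,C,D}  [seen]
{A,B,C,D} --b--> {A,B,C,D}  [seen]
{A,B,C,D} --c--> {A,B,C,D}  [seen]
Reachable DFA states: {A}, {A,D}, {A,B,C,D}.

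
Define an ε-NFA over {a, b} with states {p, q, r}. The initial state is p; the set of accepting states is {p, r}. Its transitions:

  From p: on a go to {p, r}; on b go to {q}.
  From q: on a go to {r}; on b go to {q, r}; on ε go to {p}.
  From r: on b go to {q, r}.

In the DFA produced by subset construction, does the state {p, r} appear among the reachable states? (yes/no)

Start state of the DFA: {p} (ε-closure of the NFA start).
{p} --a--> {p, r}  [new]
{p} --b--> {p, q}  [new]
{p, r} --a--> {p, r}  [seen]
{p, r} --b--> {p, q, r}  [new]
{p, q} --a--> {p, r}  [seen]
{p, q} --b--> {p, q, r}  [seen]
{p, q, r} --a--> {p, r}  [seen]
{p, q, r} --b--> {p, q, r}  [seen]
Reachable DFA states: {p}, {p, r}, {p, q}, {p, q, r}.
{p, r} is among them.

yes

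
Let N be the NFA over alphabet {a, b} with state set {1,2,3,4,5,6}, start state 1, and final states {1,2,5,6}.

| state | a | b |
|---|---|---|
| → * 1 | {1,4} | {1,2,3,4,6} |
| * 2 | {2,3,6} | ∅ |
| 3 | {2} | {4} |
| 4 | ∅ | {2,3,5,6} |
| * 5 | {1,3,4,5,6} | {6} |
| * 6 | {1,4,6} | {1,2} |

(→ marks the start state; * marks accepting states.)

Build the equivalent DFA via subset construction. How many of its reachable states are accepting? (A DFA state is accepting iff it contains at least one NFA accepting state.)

4

Start state of the DFA: {1}.
{1} --a--> {1,4}  [new]
{1} --b--> {1,2,3,4,6}  [new]
{1,4} --a--> {1,4}  [seen]
{1,4} --b--> {1,2,3,4,5,6}  [new]
{1,2,3,4,6} --a--> {1,2,3,4,6}  [seen]
{1,2,3,4,6} --b--> {1,2,3,4,5,6}  [seen]
{1,2,3,4,5,6} --a--> {1,2,3,4,5,6}  [seen]
{1,2,3,4,5,6} --b--> {1,2,3,4,5,6}  [seen]
Reachable DFA states: {1}, {1,4}, {1,2,3,4,6}, {1,2,3,4,5,6}.
Accepting DFA states (contain an NFA accepting state): {1}, {1,4}, {1,2,3,4,6}, {1,2,3,4,5,6}.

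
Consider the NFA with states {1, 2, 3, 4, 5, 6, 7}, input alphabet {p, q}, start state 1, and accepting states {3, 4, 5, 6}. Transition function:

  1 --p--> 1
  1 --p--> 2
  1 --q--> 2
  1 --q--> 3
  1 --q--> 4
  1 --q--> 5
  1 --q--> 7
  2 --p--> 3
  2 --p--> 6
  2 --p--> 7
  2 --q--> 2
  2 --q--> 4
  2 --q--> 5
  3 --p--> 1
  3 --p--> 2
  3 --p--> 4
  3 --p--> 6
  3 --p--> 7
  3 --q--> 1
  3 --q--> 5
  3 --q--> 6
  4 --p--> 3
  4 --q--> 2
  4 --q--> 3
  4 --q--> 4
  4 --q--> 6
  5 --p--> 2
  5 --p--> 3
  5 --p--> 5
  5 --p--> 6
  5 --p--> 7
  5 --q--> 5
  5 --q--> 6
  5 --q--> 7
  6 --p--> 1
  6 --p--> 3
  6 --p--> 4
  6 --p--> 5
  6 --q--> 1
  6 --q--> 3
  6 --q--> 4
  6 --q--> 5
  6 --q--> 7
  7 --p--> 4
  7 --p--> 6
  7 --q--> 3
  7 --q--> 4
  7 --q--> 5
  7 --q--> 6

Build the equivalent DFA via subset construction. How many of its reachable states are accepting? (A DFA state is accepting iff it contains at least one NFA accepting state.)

3

Start state of the DFA: {1}.
{1} --p--> {1, 2}  [new]
{1} --q--> {2, 3, 4, 5, 7}  [new]
{1, 2} --p--> {1, 2, 3, 6, 7}  [new]
{1, 2} --q--> {2, 3, 4, 5, 7}  [seen]
{2, 3, 4, 5, 7} --p--> {1, 2, 3, 4, 5, 6, 7}  [new]
{2, 3, 4, 5, 7} --q--> {1, 2, 3, 4, 5, 6, 7}  [seen]
{1, 2, 3, 6, 7} --p--> {1, 2, 3, 4, 5, 6, 7}  [seen]
{1, 2, 3, 6, 7} --q--> {1, 2, 3, 4, 5, 6, 7}  [seen]
{1, 2, 3, 4, 5, 6, 7} --p--> {1, 2, 3, 4, 5, 6, 7}  [seen]
{1, 2, 3, 4, 5, 6, 7} --q--> {1, 2, 3, 4, 5, 6, 7}  [seen]
Reachable DFA states: {1}, {1, 2}, {2, 3, 4, 5, 7}, {1, 2, 3, 6, 7}, {1, 2, 3, 4, 5, 6, 7}.
Accepting DFA states (contain an NFA accepting state): {2, 3, 4, 5, 7}, {1, 2, 3, 6, 7}, {1, 2, 3, 4, 5, 6, 7}.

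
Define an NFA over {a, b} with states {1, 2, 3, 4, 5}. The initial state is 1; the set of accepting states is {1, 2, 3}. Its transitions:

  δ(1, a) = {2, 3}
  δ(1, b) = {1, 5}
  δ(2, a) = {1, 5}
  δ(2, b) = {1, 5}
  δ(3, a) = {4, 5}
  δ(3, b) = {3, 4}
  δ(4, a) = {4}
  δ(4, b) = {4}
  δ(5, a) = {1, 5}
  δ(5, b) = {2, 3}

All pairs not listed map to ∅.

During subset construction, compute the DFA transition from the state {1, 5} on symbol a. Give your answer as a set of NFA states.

{1, 2, 3, 5}

δ(1,a) = {2, 3}; δ(5,a) = {1, 5}.
Union: {1, 2, 3, 5}.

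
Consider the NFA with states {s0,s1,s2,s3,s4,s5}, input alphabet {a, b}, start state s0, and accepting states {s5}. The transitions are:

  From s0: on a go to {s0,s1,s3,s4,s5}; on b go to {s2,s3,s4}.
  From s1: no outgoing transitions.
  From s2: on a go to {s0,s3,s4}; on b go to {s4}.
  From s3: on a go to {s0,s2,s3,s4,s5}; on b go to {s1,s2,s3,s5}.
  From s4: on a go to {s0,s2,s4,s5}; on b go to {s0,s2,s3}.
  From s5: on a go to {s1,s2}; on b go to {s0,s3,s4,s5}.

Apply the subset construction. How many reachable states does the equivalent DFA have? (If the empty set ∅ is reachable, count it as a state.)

Start state of the DFA: {s0}.
{s0} --a--> {s0,s1,s3,s4,s5}  [new]
{s0} --b--> {s2,s3,s4}  [new]
{s0,s1,s3,s4,s5} --a--> {s0,s1,s2,s3,s4,s5}  [new]
{s0,s1,s3,s4,s5} --b--> {s0,s1,s2,s3,s4,s5}  [seen]
{s2,s3,s4} --a--> {s0,s2,s3,s4,s5}  [new]
{s2,s3,s4} --b--> {s0,s1,s2,s3,s4,s5}  [seen]
{s0,s1,s2,s3,s4,s5} --a--> {s0,s1,s2,s3,s4,s5}  [seen]
{s0,s1,s2,s3,s4,s5} --b--> {s0,s1,s2,s3,s4,s5}  [seen]
{s0,s2,s3,s4,s5} --a--> {s0,s1,s2,s3,s4,s5}  [seen]
{s0,s2,s3,s4,s5} --b--> {s0,s1,s2,s3,s4,s5}  [seen]
Reachable DFA states: {s0}, {s0,s1,s3,s4,s5}, {s2,s3,s4}, {s0,s1,s2,s3,s4,s5}, {s0,s2,s3,s4,s5}.

5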